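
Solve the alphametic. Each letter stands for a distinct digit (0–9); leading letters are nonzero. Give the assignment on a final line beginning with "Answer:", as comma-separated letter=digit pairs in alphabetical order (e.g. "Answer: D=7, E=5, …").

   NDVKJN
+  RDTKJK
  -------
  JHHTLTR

Step 1. [col 1: N + K ≡ R (mod 10)] several values work for K in column 1 (N + K ≡ R (mod 10), carry-in 0); try K=3, so K=3.
Step 2. [J] the sum has 7 digits but both addends have 6; that extra leading digit J is the final carry, namely 1. So J=1.
Step 3. [col 1: N + K ≡ R (mod 10)] several values work for R in column 1 (N + K ≡ R (mod 10), carry-in 0); try R=8 ⇒ R=8.
Step 4. [col 1: N + K ≡ R (mod 10)] from column 1 (K=3, R=8, carry-in 0, digits 1,3,8 already taken and all letters distinct): N must equal 5 ⇒ N=5.
Step 5. [col 2: J + J ≡ T (mod 10)] from column 2 (J=1, carry-in 0, digits 1,3,5,8 already taken and all letters distinct): T must equal 2. So T=2.
Step 6. [col 3: K + K ≡ L (mod 10)] column 3 reads K+K+carry(0)=L with K=3; with digits 1,2,3,5,8 already taken and all letters distinct, the only value for L is 6 ⇒ L=6.
Step 7. [col 4: V + T ≡ T (mod 10)] from column 4 (T=2, carry-in 0, digits 1,2,3,5,6,8 already taken and all letters distinct): V must equal 0. So V=0.
Step 8. [col 5: D + D ≡ H (mod 10)] column 5 reads D+D+carry(0)=H with nothing yet; with digits 0,1,2,3,5,6,8 already taken and all letters distinct, the only value for H is 4, so H=4.
Step 9. [col 5: D + D ≡ H (mod 10)] column 5: given H=4, carry-in 0, and digits 0,1,2,3,4,5,6,8 already taken and all letters distinct, D+D≡H (mod 10) forces D=7 ⇒ D=7.

Answer: D=7, H=4, J=1, K=3, L=6, N=5, R=8, T=2, V=0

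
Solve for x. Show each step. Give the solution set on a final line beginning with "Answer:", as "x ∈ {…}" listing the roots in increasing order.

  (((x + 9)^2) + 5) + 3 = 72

Step 1. [(((x + 9)^2) + 5) + 3 = 72] subtract 3: x sits inside (… + 3), so sub: ((x + 9)^2) + 5 = 69.
Step 2. [((x + 9)^2) + 5 = 69] peel the +5: subtract 5 from each side ⇒ sub: (x + 9)^2 = 64.
Step 3. [(x + 9)^2 = 64] 64 ≥ 0, LHS is (·)² — take ±√. So sqrt: x + 9 = 8 or -8.
Step 4. [x + 9 = 8 or -8] +9 is outermost — subtract 9 both sides, so sub: x = -1 or -17.

Answer: x ∈ {-17, -1}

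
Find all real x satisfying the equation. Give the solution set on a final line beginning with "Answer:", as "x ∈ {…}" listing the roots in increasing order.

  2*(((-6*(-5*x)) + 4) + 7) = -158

Step 1. [2*(((-6*(-5*x)) + 4) + 7) = -158] LHS = 2·(…); ÷2 both sides ⇒ div: ((-6*(-5*x)) + 4) + 7 = -79.
Step 2. [((-6*(-5*x)) + 4) + 7 = -79] +7 is outermost — subtract 7 both sides, so sub: (-6*(-5*x)) + 4 = -86.
Step 3. [(-6*(-5*x)) + 4 = -86] 4 comes off first (subtract 4), so sub: -6*(-5*x) = -90.
Step 4. [-6*(-5*x) = -90] divide by the outer -6, so div: -5*x = 15.
Step 5. [-5*x = 15] leading coefficient -5: divide by -5 ⇒ div: x = -3.

Answer: x ∈ {-3}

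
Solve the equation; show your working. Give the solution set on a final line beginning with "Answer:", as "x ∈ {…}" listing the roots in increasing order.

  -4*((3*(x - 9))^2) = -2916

Step 1. [-4*((3*(x - 9))^2) = -2916] LHS = -4·(…); ÷-4 both sides. So div: (3*(x - 9))^2 = 729.
Step 2. [(3*(x - 9))^2 = 729] 729 ≥ 0, LHS is (·)² — take ±√ ⇒ sqrt: 3*(x - 9) = 27 or -27.
Step 3. [3*(x - 9) = 27 or -27] 3 out front; divide by 3. So div: x - 9 = 9 or -9.
Step 4. [x - 9 = 9 or -9] peel the -9: add 9 from each side, so sub: x = 18 or 0.

Answer: x ∈ {0, 18}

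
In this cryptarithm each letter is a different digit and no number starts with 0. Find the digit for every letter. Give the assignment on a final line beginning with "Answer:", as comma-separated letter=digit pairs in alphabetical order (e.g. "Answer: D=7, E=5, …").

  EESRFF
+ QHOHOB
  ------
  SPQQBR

Step 1. [col 1: F + B ≡ R (mod 10)] B=5 is one option consistent with column 1 (F + B ≡ R (mod 10), carry-in 0) — take it, so B=5.
Step 2. [col 1: F + B ≡ R (mod 10)] several values work for F in column 1 (F + B ≡ R (mod 10), carry-in 0); try F=8. So F=8.
Step 3. [col 1: F + B ≡ R (mod 10)] column 1 reads F+B+carry(0)=R with F=8, B=5; with digits 5,8 already taken and all letters distinct, the only value for R is 3 ⇒ R=3.
Step 4. [col 2: F + O ≡ B (mod 10)] column 2: given F=8, B=5, carry-in 1, and digits 3,5,8 already taken and all letters distinct, F+O≡B (mod 10) forces O=6, so O=6.
Step 5. [col 3: R + H ≡ Q (mod 10)] no forcing yet in column 3 (carry-in 1); H=7 is free and consistent — try it. So H=7.
Step 6. [col 3: R + H ≡ Q (mod 10)] column 3 reads R+H+carry(1)=Q with R=3, H=7; with digits 3,5,6,7,8 already taken and all letters distinct, the only value for Q is 1. So Q=1.
Step 7. [col 4: S + O ≡ Q (mod 10)] in column 4 we have S+O≡Q with carry-in 1; given O=6, Q=1 and digits 1,3,5,6,7,8 already taken and all letters distinct, that pins S to 4, so S=4.
Step 8. [col 5: E + H ≡ P (mod 10)] column 5: given H=7, carry-in 1, and digits 1,3,4,5,6,7,8 already taken and all letters distinct, E+H≡P (mod 10) forces P=0, so P=0.
Step 9. [col 5: E + H ≡ P (mod 10)] column 5: given H=7, P=0, carry-in 1, and digits 0,1,3,4,5,6,7,8 already taken and all letters distinct, E+H≡P (mod 10) forces E=2, so E=2.

Answer: B=5, E=2, F=8, H=7, O=6, P=0, Q=1, R=3, S=4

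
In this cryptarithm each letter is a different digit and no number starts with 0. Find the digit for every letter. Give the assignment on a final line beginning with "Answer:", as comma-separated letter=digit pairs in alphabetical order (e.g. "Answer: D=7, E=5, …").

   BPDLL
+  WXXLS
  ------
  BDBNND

Step 1. [col 1: L + S ≡ D (mod 10)] several values work for D in column 1 (L + S ≡ D (mod 10), carry-in 0); try D=0 ⇒ D=0.
Step 2. [col 1: L + S ≡ D (mod 10)] S=4 is one option consistent with column 1 (L + S ≡ D (mod 10), carry-in 0) — take it ⇒ S=4.
Step 3. [B] adding two 5-digit numbers gives at most 5+1 digits, and here it does — B is that final carry and must be 1. So B=1.
Step 4. [col 1: L + S ≡ D (mod 10)] column 1: given S=4, D=0, carry-in 0, and digits 0,1,4 already taken and all letters distinct, L+S≡D (mod 10) forces L=6 ⇒ L=6.
Step 5. [col 2: L + L ≡ N (mod 10)] from column 2 (L=6, carry-in 1, digits 0,1,4,6 already taken and all letters distinct): N must equal 3. So N=3.
Step 6. [col 3: D + X ≡ N (mod 10)] column 3: given D=0, N=3, carry-in 1, and digits 0,1,3,4,6 already taken and all letters distinct, D+X≡N (mod 10) forces X=2 ⇒ X=2.
Step 7. [col 4: P + X ≡ B (mod 10)] from column 4 (X=2, B=1, carry-in 0, digits 0,1,2,3,4,6 already taken and all letters distinct): P must equal 9, so P=9.
Step 8. [col 5: B + W ≡ D (mod 10)] column 5 reads B+W+carry(1)=D with B=1, D=0; with digits 0,1,2,3,4,6,9 already taken and all letters distinct, the only value for W is 8. So W=8.

Answer: B=1, D=0, L=6, N=3, P=9, S=4, W=8, X=2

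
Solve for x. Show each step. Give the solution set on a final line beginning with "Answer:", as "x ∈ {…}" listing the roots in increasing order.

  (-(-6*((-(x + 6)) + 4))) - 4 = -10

Step 1. [(-(-6*((-(x + 6)) + 4))) - 4 = -10] peel the -4: add 4 from each side, so sub: -(-6*((-(x + 6)) + 4)) = -6.
Step 2. [-(-6*((-(x + 6)) + 4)) = -6] leading − — multiply by −1 ⇒ neg: -6*((-(x + 6)) + 4) = 6.
Step 3. [-6*((-(x + 6)) + 4) = 6] divide by the outer -6 ⇒ div: (-(x + 6)) + 4 = -1.
Step 4. [(-(x + 6)) + 4 = -1] the outer +4 inverts by subtracting 4 ⇒ sub: -(x + 6) = -5.
Step 5. [-(x + 6) = -5] leading − — multiply by −1, so neg: x + 6 = 5.
Step 6. [x + 6 = 5] the outer +6 inverts by subtracting 6. So sub: x = -1.

Answer: x ∈ {-1}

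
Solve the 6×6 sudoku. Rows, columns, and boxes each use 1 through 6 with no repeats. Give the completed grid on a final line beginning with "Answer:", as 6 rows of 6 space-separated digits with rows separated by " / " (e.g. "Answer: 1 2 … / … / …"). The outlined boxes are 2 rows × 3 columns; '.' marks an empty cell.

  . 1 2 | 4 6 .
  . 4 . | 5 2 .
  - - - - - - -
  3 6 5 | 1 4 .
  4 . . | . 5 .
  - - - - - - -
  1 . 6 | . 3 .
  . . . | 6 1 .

Step 1. [r3c6∈{2}] only 2 remains possible at r3c6 ⇒ r3c6=2.
Step 2. [r6c2∈{2,3,5}] r6c2 is the only open cell in col 2 admitting 3 ⇒ r6c2=3.
Step 3. [r5c2∈{2,5}] across col 2, 5 lands solely at r5c2 ⇒ r5c2=5.
Step 4. [r1c6∈{3}] only 3 remains possible at r1c6, so r1c6=3.
Step 5. [r6c3∈{4}] only 4 remains possible at r6c3 ⇒ r6c3=4.
Step 6. [r4c2∈{2}] r4c2 has the single candidate 2, so r4c2=2.
Step 7. [r2c1∈{6}] r2c1 has the single candidate 6. So r2c1=6.
Step 8. [r4c4∈{3}] r4c4 is down to just 3. So r4c4=3.
Step 9. [r4c6∈{6}] only 6 remains possible at r4c6, so r4c6=6.
Step 10. [r6c1∈{2}] only 2 remains possible at r6c1 ⇒ r6c1=2.
Step 11. [r1c1∈{5}] only 5 remains possible at r1c1 ⇒ r1c1=5.
Step 12. [r6c6∈{5}] r6c6's peers cover all but 5 ⇒ r6c6=5.
Step 13. [r4c3∈{1}] nothing but 1 survives at r4c3. So r4c3=1.
Step 14. [r5c6∈{4}] r5c6 is down to just 4, so r5c6=4.
Step 15. [r5c4∈{2}] r5c4's peers cover all but 2 ⇒ r5c4=2.
Step 16. [r2c6∈{1}] r2c6 has the single candidate 1 ⇒ r2c6=1.
Step 17. [r2c3∈{3}] r2c3 has the single candidate 3. So r2c3=3.

Answer: 5 1 2 4 6 3 / 6 4 3 5 2 1 / 3 6 5 1 4 2 / 4 2 1 3 5 6 / 1 5 6 2 3 4 / 2 3 4 6 1 5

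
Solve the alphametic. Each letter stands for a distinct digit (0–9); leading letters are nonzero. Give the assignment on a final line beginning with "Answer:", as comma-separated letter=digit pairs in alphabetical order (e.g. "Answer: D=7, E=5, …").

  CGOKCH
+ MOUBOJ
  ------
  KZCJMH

Step 1. [col 1: H + J ≡ H (mod 10)] in column 1 we have H+J≡H with carry-in 0; given nothing yet and all letters distinct, none taken yet, that pins J to 0, so J=0.
Step 2. [col 1: H + J ≡ H (mod 10)] several values work for H in column 1 (H + J ≡ H (mod 10), carry-in 0); try H=5 ⇒ H=5.
Step 3. [col 2: C + O ≡ M (mod 10)] no forcing yet in column 2 (carry-in 0); C=2 is free and consistent — try it ⇒ C=2.
Step 4. [col 2: C + O ≡ M (mod 10)] several values work for M in column 2 (C + O ≡ M (mod 10), carry-in 0); try M=6, so M=6.
Step 5. [col 2: C + O ≡ M (mod 10)] in column 2 we have C+O≡M with carry-in 0; given C=2, M=6 and digits 0,2,5,6 already taken and all letters distinct, that pins O to 4 ⇒ O=4.
Step 6. [col 3: K + B ≡ J (mod 10)] K=9 is one option consistent with column 3 (K + B ≡ J (mod 10), carry-in 0) — take it. So K=9.
Step 7. [col 3: K + B ≡ J (mod 10)] from column 3 (K=9, J=0, carry-in 0, digits 0,2,4,5,6,9 already taken and all letters distinct): B must equal 1. So B=1.
Step 8. [col 4: O + U ≡ C (mod 10)] column 4: given O=4, C=2, carry-in 1, and digits 0,1,2,4,5,6,9 already taken and all letters distinct, O+U≡C (mod 10) forces U=7. So U=7.
Step 9. [col 5: G + O ≡ Z (mod 10)] several values work for Z in column 5 (G + O ≡ Z (mod 10), carry-in 1); try Z=3, so Z=3.
Step 10. [col 5: G + O ≡ Z (mod 10)] column 5: given O=4, Z=3, carry-in 1, and digits 0,1,2,3,4,5,6,7,9 already taken and all letters distinct, G+O≡Z (mod 10) forces G=8, so G=8.

Answer: B=1, C=2, G=8, H=5, J=0, K=9, M=6, O=4, U=7, Z=3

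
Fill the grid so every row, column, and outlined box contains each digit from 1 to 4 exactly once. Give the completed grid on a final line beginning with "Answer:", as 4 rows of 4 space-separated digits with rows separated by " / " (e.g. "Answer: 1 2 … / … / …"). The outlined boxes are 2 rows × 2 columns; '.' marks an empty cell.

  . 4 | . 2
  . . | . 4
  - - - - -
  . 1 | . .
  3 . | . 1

Step 1. [r1c3∈{1,3}] 3 has one home in row 1: r1c3 ⇒ r1c3=3.
Step 2. [r4c2∈{2}] r4c2's peers cover all but 2. So r4c2=2.
Step 3. [r3c3∈{2,4}] across row 3, 2 lands solely at r3c3. So r3c3=2.
Step 4. [r2c3∈{1}] nothing but 1 survives at r2c3, so r2c3=1.
Step 5. [r2c2∈{3}] r2c2 has the single candidate 3. So r2c2=3.
Step 6. [r4c3∈{4}] only 4 remains possible at r4c3 ⇒ r4c3=4.
Step 7. [r3c4∈{3}] nothing but 3 survives at r3c4. So r3c4=3.
Step 8. [r1c1∈{1}] only 1 remains possible at r1c1, so r1c1=1.
Step 9. [r3c1∈{4}] nothing but 4 survives at r3c1. So r3c1=4.
Step 10. [r2c1∈{2}] r2c1 is down to just 2 ⇒ r2c1=2.

Answer: 1 4 3 2 / 2 3 1 4 / 4 1 2 3 / 3 2 4 1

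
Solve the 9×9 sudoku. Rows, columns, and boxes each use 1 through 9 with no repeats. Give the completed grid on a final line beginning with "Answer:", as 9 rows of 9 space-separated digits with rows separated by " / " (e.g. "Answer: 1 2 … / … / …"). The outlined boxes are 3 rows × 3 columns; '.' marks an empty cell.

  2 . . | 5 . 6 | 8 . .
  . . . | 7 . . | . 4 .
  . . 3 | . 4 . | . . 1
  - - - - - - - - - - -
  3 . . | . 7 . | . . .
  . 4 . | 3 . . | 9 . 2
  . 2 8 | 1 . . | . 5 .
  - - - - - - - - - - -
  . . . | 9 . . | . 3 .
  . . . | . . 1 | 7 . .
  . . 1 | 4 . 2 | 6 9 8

Step 1. [r2c6∈{3,8,9}] r2c6 is the only open cell in col 6 admitting 3, so r2c6=3.
Step 2. [r1c8∈{7}] only 7 remains possible at r1c8 ⇒ r1c8=7.
Step 3. [r7c6∈{5,7,8}] 7 has one home in col 6: r7c6. So r7c6=7.
Step 4. [r2c5∈{1,2,8,9}] 2 has one home in col 5: r2c5, so r2c5=2.
Step 5. [r2c7∈{5}] r2c7 has the single candidate 5, so r2c7=5.
Step 6. [r3c4∈{8}] r3c4 is down to just 8, so r3c4=8.
Step 7. [r8c4∈{6}] r8c4's peers cover all but 6, so r8c4=6.
Step 8. [r3c6∈{9}] r3c6 has the single candidate 9, so r3c6=9.
Step 9. [r5c3∈{5,6,7}] r5c3 is the only open cell in col 3 admitting 7. So r5c3=7.
Step 10. [r7c7∈{1,2,4}] in row 7, 1 fits only at r7c7 ⇒ r7c7=1.
Step 11. [r7c3∈{2,4,5,6}] r7c3 is the only open cell in row 7 admitting 2 ⇒ r7c3=2.
Step 12. [r4c7∈{4}] r4c7's peers cover all but 4 ⇒ r4c7=4.
Step 13. [r4c9∈{6}] r4c9 is down to just 6 ⇒ r4c9=6.
Step 14. [r2c3∈{6,9}] in col 3, 6 fits only at r2c3 ⇒ r2c3=6.
Step 15. [r7c2∈{5,6,8}] col 2 places 6 nowhere but r7c2 ⇒ r7c2=6.
Step 16. [r2c9∈{9}] r2c9's peers cover all but 9, so r2c9=9.
Step 17. [r6c5∈{6,9}] across col 5, 9 lands solely at r6c5. So r6c5=9.
Step 18. [r8c1∈{4,5,8,9}] across col 1, 9 lands solely at r8c1, so r8c1=9.
Step 19. [r7c1∈{4,5,8}] in col 1, 4 fits only at r7c1 ⇒ r7c1=4.
Step 20. [r8c3∈{5}] r8c3 has the single candidate 5, so r8c3=5.
Step 21. [r9c5∈{3,5}] in row 9, 5 fits only at r9c5. So r9c5=5.
Step 22. [r8c2∈{3,8}] in box 7, 8 fits only at r8c2 ⇒ r8c2=8.
Step 23. [r2c2∈{1}] nothing but 1 survives at r2c2, so r2c2=1.
Step 24. [r5c1∈{1,5,6}] r5c1 is the only open cell in col 1 admitting 1. So r5c1=1.
Step 25. [r4c2∈{5,9}] box 4 places 5 nowhere but r4c2, so r4c2=5.
Step 26. [r4c6∈{8}] only 8 remains possible at r4c6 ⇒ r4c6=8.
Step 27. [r9c1∈{7}] r9c1's peers cover all but 7. So r9c1=7.
Step 28. [r4c3∈{9}] nothing but 9 survives at r4c3, so r4c3=9.
Step 29. [r3c8∈{2,6}] in row 3, 6 fits only at r3c8, so r3c8=6.
Step 30. [r1c9∈{3}] r1c9 has the single candidate 3, so r1c9=3.
Step 31. [r5c5∈{6}] r5c5's peers cover all but 6. So r5c5=6.
Step 32. [r3c7∈{2}] r3c7 has the single candidate 2, so r3c7=2.
Step 33. [r9c2∈{3}] only 3 remains possible at r9c2, so r9c2=3.
Step 34. [r5c8∈{8}] r5c8's peers cover all but 8, so r5c8=8.
Step 35. [r4c8∈{1}] r4c8 is down to just 1, so r4c8=1.
Step 36. [r1c5∈{1}] only 1 remains possible at r1c5 ⇒ r1c5=1.
Step 37. [r1c3∈{4}] nothing but 4 survives at r1c3, so r1c3=4.
Step 38. [r4c4∈{2}] r4c4 has the single candidate 2, so r4c4=2.
Step 39. [r5c6∈{5}] only 5 remains possible at r5c6 ⇒ r5c6=5.
Step 40. [r6c1∈{6}] r6c1 is down to just 6, so r6c1=6.
Step 41. [r8c5∈{3}] r8c5's peers cover all but 3 ⇒ r8c5=3.
Step 42. [r3c1∈{5}] only 5 remains possible at r3c1, so r3c1=5.
Step 43. [r8c8∈{2}] r8c8 is down to just 2, so r8c8=2.
Step 44. [r3c2∈{7}] r3c2 is down to just 7 ⇒ r3c2=7.
Step 45. [r7c9∈{5}] r7c9 is down to just 5, so r7c9=5.
Step 46. [r7c5∈{8}] r7c5 is down to just 8 ⇒ r7c5=8.
Step 47. [r6c9∈{7}] only 7 remains possible at r6c9 ⇒ r6c9=7.
Step 48. [r2c1∈{8}] r2c1's peers cover all but 8. So r2c1=8.
Step 49. [r8c9∈{4}] r8c9 has the single candidate 4, so r8c9=4.
Step 50. [r6c7∈{3}] only 3 remains possible at r6c7, so r6c7=3.
Step 51. [r6c6∈{4}] r6c6 is down to just 4 ⇒ r6c6=4.
Step 52. [r1c2∈{9}] only 9 remains possible at r1c2 ⇒ r1c2=9.

Answer: 2 9 4 5 1 6 8 7 3 / 8 1 6 7 2 3 5 4 9 / 5 7 3 8 4 9 2 6 1 / 3 5 9 2 7 8 4 1 6 / 1 4 7 3 6 5 9 8 2 / 6 2 8 1 9 4 3 5 7 / 4 6 2 9 8 7 1 3 5 / 9 8 5 6 3 1 7 2 4 / 7 3 1 4 5 2 6 9 8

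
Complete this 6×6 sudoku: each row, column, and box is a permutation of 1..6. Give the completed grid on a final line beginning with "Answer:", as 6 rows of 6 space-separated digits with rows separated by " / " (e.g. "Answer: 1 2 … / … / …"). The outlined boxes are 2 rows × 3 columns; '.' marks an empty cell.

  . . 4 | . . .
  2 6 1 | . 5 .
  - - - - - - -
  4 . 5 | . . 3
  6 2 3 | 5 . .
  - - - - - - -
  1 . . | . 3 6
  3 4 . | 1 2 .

Step 1. [r2c6∈{4}] nothing but 4 survives at r2c6 ⇒ r2c6=4.
Step 2. [r4c6∈{1}] r4c6 is down to just 1. So r4c6=1.
Step 3. [r1c2∈{3,5}] 3 has one home in col 2: r1c2 ⇒ r1c2=3.
Step 4. [r3c4∈{2,6}] in row 3, 2 fits only at r3c4. So r3c4=2.
Step 5. [r1c5∈{1,6}] across row 1, 1 lands solely at r1c5. So r1c5=1.
Step 6. [r1c4∈{6}] nothing but 6 survives at r1c4 ⇒ r1c4=6.
Step 7. [r1c6∈{2}] r1c6 has the single candidate 2, so r1c6=2.
Step 8. [r4c5∈{4}] r4c5's peers cover all but 4 ⇒ r4c5=4.
Step 9. [r6c3∈{6}] nothing but 6 survives at r6c3 ⇒ r6c3=6.
Step 10. [r3c2∈{1}] only 1 remains possible at r3c2 ⇒ r3c2=1.
Step 11. [r2c4∈{3}] r2c4 has the single candidate 3. So r2c4=3.
Step 12. [r5c2∈{5}] only 5 remains possible at r5c2 ⇒ r5c2=5.
Step 13. [r3c5∈{6}] r3c5 is down to just 6. So r3c5=6.
Step 14. [r1c1∈{5}] r1c1's peers cover all but 5. So r1c1=5.
Step 15. [r6c6∈{5}] nothing but 5 survives at r6c6, so r6c6=5.
Step 16. [r5c4∈{4}] r5c4 is down to just 4 ⇒ r5c4=4.
Step 17. [r5c3∈{2}] r5c3 has the single candidate 2 ⇒ r5c3=2.

Answer: 5 3 4 6 1 2 / 2 6 1 3 5 4 / 4 1 5 2 6 3 / 6 2 3 5 4 1 / 1 5 2 4 3 6 / 3 4 6 1 2 5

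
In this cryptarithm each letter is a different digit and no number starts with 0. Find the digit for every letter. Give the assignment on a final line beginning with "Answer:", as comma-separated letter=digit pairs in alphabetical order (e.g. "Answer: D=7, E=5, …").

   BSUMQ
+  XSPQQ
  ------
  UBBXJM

Step 1. [col 1: Q + Q ≡ M (mod 10)] column 1 (Q + Q ≡ M (mod 10), carry-in 0) doesn't pin Q yet; pick Q=5 and continue ⇒ Q=5.
Step 2. [U] the sum has 6 digits but both addends have 5; that extra leading digit U is the final carry, namely 1 ⇒ U=1.
Step 3. [col 1: Q + Q ≡ M (mod 10)] from column 1 (Q=5, carry-in 0, digits 1,5 already taken and all letters distinct): M must equal 0, so M=0.
Step 4. [col 2: M + Q ≡ J (mod 10)] in column 2 we have M+Q≡J with carry-in 1; given M=0, Q=5 and digits 0,1,5 already taken and all letters distinct, that pins J to 6 ⇒ J=6.
Step 5. [col 3: U + P ≡ X (mod 10)] no forcing yet in column 3 (carry-in 0); P=8 is free and consistent — try it. So P=8.
Step 6. [col 3: U + P ≡ X (mod 10)] in column 3 we have U+P≡X with carry-in 0; given U=1, P=8 and digits 0,1,5,6,8 already taken and all letters distinct, that pins X to 9. So X=9.
Step 7. [col 4: S + S ≡ B (mod 10)] column 4: given nothing yet, carry-in 0, and digits 0,1,5,6,8,9 already taken and all letters distinct, S+S≡B (mod 10) forces B=4. So B=4.
Step 8. [col 4: S + S ≡ B (mod 10)] no forcing yet in column 4 (carry-in 0); S=7 is free and consistent — try it ⇒ S=7.

Answer: B=4, J=6, M=0, P=8, Q=5, S=7, U=1, X=9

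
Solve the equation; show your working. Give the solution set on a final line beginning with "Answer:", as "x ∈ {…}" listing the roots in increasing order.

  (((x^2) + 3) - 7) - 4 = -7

Step 1. [(((x^2) + 3) - 7) - 4 = -7] 4 comes off first (add 4) ⇒ sub: ((x^2) + 3) - 7 = -3.
Step 2. [((x^2) + 3) - 7 = -3] -7 is outermost — add 7 both sides ⇒ sub: (x^2) + 3 = 4.
Step 3. [(x^2) + 3 = 4] the outer +3 inverts by subtracting 3, so sub: x^2 = 1.
Step 4. [x^2 = 1] √ both sides: 1 ≥ 0 gives two branches ⇒ sqrt: x = 1 or -1.

Answer: x ∈ {-1, 1}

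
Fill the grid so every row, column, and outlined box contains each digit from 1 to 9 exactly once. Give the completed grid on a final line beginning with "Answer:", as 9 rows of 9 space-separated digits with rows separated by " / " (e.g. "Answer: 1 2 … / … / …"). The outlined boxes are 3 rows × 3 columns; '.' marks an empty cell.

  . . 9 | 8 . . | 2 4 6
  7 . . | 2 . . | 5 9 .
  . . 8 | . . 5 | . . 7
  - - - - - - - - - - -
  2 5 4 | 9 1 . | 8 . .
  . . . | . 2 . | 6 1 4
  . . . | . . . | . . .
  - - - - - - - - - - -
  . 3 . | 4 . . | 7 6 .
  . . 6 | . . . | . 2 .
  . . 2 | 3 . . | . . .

Step 1. [r1c2∈{1}] r1c2's peers cover all but 1 ⇒ r1c2=1.
Step 2. [r9c8∈{5,8}] across col 8, 8 lands solely at r9c8. So r9c8=8.
Step 3. [r2c3∈{3}] r2c3's peers cover all but 3, so r2c3=3.
Step 4. [r4c6∈{3,6,7}] in row 4, 6 fits only at r4c6, so r4c6=6.
Step 5. [r3c5∈{3,4,6,9}] row 3 places 9 nowhere but r3c5, so r3c5=9.
Step 6. [r7c3∈{1,5}] col 3 places 5 nowhere but r7c3. So r7c3=5.
Step 7. [r6c8∈{3,5,7}] r6c8 is the only open cell in col 8 admitting 5, so r6c8=5.
Step 8. [r6c4∈{7}] r6c4's peers cover all but 7, so r6c4=7.
Step 9. [r7c5∈{8}] r7c5's peers cover all but 8, so r7c5=8.
Step 10. [r4c9∈{3}] r4c9's peers cover all but 3 ⇒ r4c9=3.
Step 11. [r6c7∈{9}] r6c7 has the single candidate 9 ⇒ r6c7=9.
Step 12. [r3c4∈{1,6}] across col 4, 6 lands solely at r3c4 ⇒ r3c4=6.
Step 13. [r8c4∈{1,5}] across col 4, 1 lands solely at r8c4 ⇒ r8c4=1.
Step 14. [r6c1∈{1,3,6,8}] col 1 places 6 nowhere but r6c1, so r6c1=6.
Step 15. [r6c2∈{8}] only 8 remains possible at r6c2, so r6c2=8.
Step 16. [r3c1∈{4}] r3c1's peers cover all but 4 ⇒ r3c1=4.
Step 17. [r3c7∈{1,3}] across row 3, 1 lands solely at r3c7, so r3c7=1.
Step 18. [r9c5∈{5,6,7}] 6 has one home in row 9: r9c5, so r9c5=6.
Step 19. [r9c9∈{1,5,9}] r9c9 is the only open cell in row 9 admitting 5, so r9c9=5.
Step 20. [r8c9∈{9}] r8c9 has the single candidate 9 ⇒ r8c9=9.
Step 21. [r8c6∈{7}] nothing but 7 survives at r8c6, so r8c6=7.
Step 22. [r9c6∈{9}] r9c6 is down to just 9. So r9c6=9.
Step 23. [r1c6∈{3}] nothing but 3 survives at r1c6. So r1c6=3.
Step 24. [r5c2∈{7,9}] col 2 places 9 nowhere but r5c2 ⇒ r5c2=9.
Step 25. [r9c7∈{4}] nothing but 4 survives at r9c7, so r9c7=4.
Step 26. [r2c5∈{4}] r2c5's peers cover all but 4 ⇒ r2c5=4.
Step 27. [r7c9∈{1}] r7c9's peers cover all but 1. So r7c9=1.
Step 28. [r2c2∈{6}] only 6 remains possible at r2c2, so r2c2=6.
Step 29. [r8c7∈{3}] nothing but 3 survives at r8c7. So r8c7=3.
Step 30. [r2c9∈{8}] r2c9 has the single candidate 8. So r2c9=8.
Step 31. [r5c6∈{8}] r5c6 has the single candidate 8. So r5c6=8.
Step 32. [r7c1∈{9}] r7c1 is down to just 9 ⇒ r7c1=9.
Step 33. [r3c8∈{3}] r3c8's peers cover all but 3. So r3c8=3.
Step 34. [r6c3∈{1}] r6c3 has the single candidate 1 ⇒ r6c3=1.
Step 35. [r7c6∈{2}] nothing but 2 survives at r7c6, so r7c6=2.
Step 36. [r5c3∈{7}] only 7 remains possible at r5c3. So r5c3=7.
Step 37. [r6c5∈{3}] r6c5 has the single candidate 3 ⇒ r6c5=3.
Step 38. [r5c4∈{5}] r5c4's peers cover all but 5 ⇒ r5c4=5.
Step 39. [r6c9∈{2}] nothing but 2 survives at r6c9, so r6c9=2.
Step 40. [r5c1∈{3}] r5c1 is down to just 3 ⇒ r5c1=3.
Step 41. [r8c1∈{8}] r8c1 has the single candidate 8, so r8c1=8.
Step 42. [r9c2∈{7}] only 7 remains possible at r9c2 ⇒ r9c2=7.
Step 43. [r3c2∈{2}] r3c2 has the single candidate 2. So r3c2=2.
Step 44. [r1c5∈{7}] only 7 remains possible at r1c5 ⇒ r1c5=7.
Step 45. [r9c1∈{1}] only 1 remains possible at r9c1 ⇒ r9c1=1.
Step 46. [r4c8∈{7}] nothing but 7 survives at r4c8 ⇒ r4c8=7.
Step 47. [r8c2∈{4}] r8c2 has the single candidate 4. So r8c2=4.
Step 48. [r8c5∈{5}] only 5 remains possible at r8c5. So r8c5=5.
Step 49. [r1c1∈{5}] r1c1's peers cover all but 5 ⇒ r1c1=5.
Step 50. [r6c6∈{4}] nothing but 4 survives at r6c6. So r6c6=4.
Step 51. [r2c6∈{1}] only 1 remains possible at r2c6, so r2c6=1.

Answer: 5 1 9 8 7 3 2 4 6 / 7 6 3 2 4 1 5 9 8 / 4 2 8 6 9 5 1 3 7 / 2 5 4 9 1 6 8 7 3 / 3 9 7 5 2 8 6 1 4 / 6 8 1 7 3 4 9 5 2 / 9 3 5 4 8 2 7 6 1 / 8 4 6 1 5 7 3 2 9 / 1 7 2 3 6 9 4 8 5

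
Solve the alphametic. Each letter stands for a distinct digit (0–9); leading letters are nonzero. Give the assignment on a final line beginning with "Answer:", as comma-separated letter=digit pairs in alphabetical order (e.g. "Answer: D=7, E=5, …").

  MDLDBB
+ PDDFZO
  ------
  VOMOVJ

Step 1. [col 1: B + O ≡ J (mod 10)] no forcing yet in column 1 (carry-in 0); B=3 is free and consistent — try it ⇒ B=3.
Step 2. [col 1: B + O ≡ J (mod 10)] column 1 (B + O ≡ J (mod 10), carry-in 0) doesn't pin J yet; pick J=0 and continue. So J=0.
Step 3. [col 1: B + O ≡ J (mod 10)] column 1: given B=3, J=0, carry-in 0, and digits 0,3 already taken and all letters distinct, B+O≡J (mod 10) forces O=7 ⇒ O=7.
Step 4. [col 2: B + Z ≡ V (mod 10)] Z=2 is one option consistent with column 2 (B + Z ≡ V (mod 10), carry-in 1) — take it, so Z=2.
Step 5. [col 2: B + Z ≡ V (mod 10)] column 2: given B=3, Z=2, carry-in 1, and digits 0,2,3,7 already taken and all letters distinct, B+Z≡V (mod 10) forces V=6, so V=6.
Step 6. [col 3: D + F ≡ O (mod 10)] no forcing yet in column 3 (carry-in 0); F=9 is free and consistent — try it, so F=9.
Step 7. [col 3: D + F ≡ O (mod 10)] in column 3 we have D+F≡O with carry-in 0; given F=9, O=7 and digits 0,2,3,6,7,9 already taken and all letters distinct, that pins D to 8, so D=8.
Step 8. [col 4: L + D ≡ M (mod 10)] from column 4 (D=8, carry-in 1, digits 0,2,3,6,7,8,9 already taken and all letters distinct): M must equal 4 ⇒ M=4.
Step 9. [col 4: L + D ≡ M (mod 10)] column 4: given D=8, M=4, carry-in 1, and digits 0,2,3,4,6,7,8,9 already taken and all letters distinct, L+D≡M (mod 10) forces L=5. So L=5.
Step 10. [col 6: M + P ≡ V (mod 10)] in column 6 we have M+P≡V with carry-in 1; given M=4, V=6 and digits 0,2,3,4,5,6,7,8,9 already taken and all letters distinct, that pins P to 1. So P=1.

Answer: B=3, D=8, F=9, J=0, L=5, M=4, O=7, P=1, V=6, Z=2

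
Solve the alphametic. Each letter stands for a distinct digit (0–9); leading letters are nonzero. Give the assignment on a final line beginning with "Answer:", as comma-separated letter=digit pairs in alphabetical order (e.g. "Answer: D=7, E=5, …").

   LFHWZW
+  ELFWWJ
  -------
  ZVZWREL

Step 1. [col 1: W + J ≡ L (mod 10)] column 1 (W + J ≡ L (mod 10), carry-in 0) doesn't pin J yet; pick J=9 and continue, so J=9.
Step 2. [col 1: W + J ≡ L (mod 10)] several values work for W in column 1 (W + J ≡ L (mod 10), carry-in 0); try W=5, so W=5.
Step 3. [col 1: W + J ≡ L (mod 10)] in column 1 we have W+J≡L with carry-in 0; given W=5, J=9 and digits 5,9 already taken and all letters distinct, that pins L to 4, so L=4.
Step 4. [col 2: Z + W ≡ E (mod 10)] no forcing yet in column 2 (carry-in 1); Z=1 is free and consistent — try it. So Z=1.
Step 5. [col 2: Z + W ≡ E (mod 10)] column 2 reads Z+W+carry(1)=E with Z=1, W=5; with digits 1,4,5,9 already taken and all letters distinct, the only value for E is 7, so E=7.
Step 6. [col 3: W + W ≡ R (mod 10)] in column 3 we have W+W≡R with carry-in 0; given W=5 and digits 1,4,5,7,9 already taken and all letters distinct, that pins R to 0 ⇒ R=0.
Step 7. [col 4: H + F ≡ W (mod 10)] H=8 is one option consistent with column 4 (H + F ≡ W (mod 10), carry-in 1) — take it. So H=8.
Step 8. [col 4: H + F ≡ W (mod 10)] column 4: given H=8, W=5, carry-in 1, and digits 0,1,4,5,7,8,9 already taken and all letters distinct, H+F≡W (mod 10) forces F=6, so F=6.
Step 9. [col 6: L + E ≡ V (mod 10)] column 6 reads L+E+carry(1)=V with L=4, E=7; with digits 0,1,4,5,6,7,8,9 already taken and all letters distinct, the only value for V is 2. So V=2.

Answer: E=7, F=6, H=8, J=9, L=4, R=0, V=2, W=5, Z=1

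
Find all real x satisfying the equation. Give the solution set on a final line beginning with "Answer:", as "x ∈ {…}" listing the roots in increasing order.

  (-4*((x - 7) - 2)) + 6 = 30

Step 1. [(-4*((x - 7) - 2)) + 6 = 30] the outer +6 inverts by subtracting 6, so sub: -4*((x - 7) - 2) = 24.
Step 2. [-4*((x - 7) - 2) = 24] -4 out front; divide by -4. So div: (x - 7) - 2 = -6.
Step 3. [(x - 7) - 2 = -6] 2 comes off first (add 2), so sub: x - 7 = -4.
Step 4. [x - 7 = -4] -7 is outermost — add 7 both sides ⇒ sub: x = 3.

Answer: x ∈ {3}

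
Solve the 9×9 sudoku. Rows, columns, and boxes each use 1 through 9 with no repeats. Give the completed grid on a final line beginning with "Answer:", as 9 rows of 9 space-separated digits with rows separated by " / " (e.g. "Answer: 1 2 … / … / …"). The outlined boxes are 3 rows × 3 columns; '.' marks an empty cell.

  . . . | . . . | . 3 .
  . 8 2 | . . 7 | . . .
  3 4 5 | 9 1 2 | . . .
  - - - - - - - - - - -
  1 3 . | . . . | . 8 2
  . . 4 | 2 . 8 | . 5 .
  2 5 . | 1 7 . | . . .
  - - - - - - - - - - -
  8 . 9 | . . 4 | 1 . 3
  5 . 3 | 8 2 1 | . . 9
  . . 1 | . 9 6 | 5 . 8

Step 1. [r1c6∈{5}] nothing but 5 survives at r1c6. So r1c6=5.
Step 2. [r1c7∈{2,4,6,7,8,9}] 2 has one home in row 1: r1c7, so r1c7=2.
Step 3. [r2c8∈{1,4,6,9}] across col 8, 1 lands solely at r2c8 ⇒ r2c8=1.
Step 4. [r2c7∈{4,6,9}] r2c7 is the only open cell in box 3 admitting 9. So r2c7=9.
Step 5. [r2c1∈{6}] r2c1 has the single candidate 6. So r2c1=6.
Step 6. [r1c3∈{7}] r1c3 is down to just 7. So r1c3=7.
Step 7. [r4c7∈{4,6,7}] in row 4, 7 fits only at r4c7, so r4c7=7.
Step 8. [r4c3∈{6}] r4c3 has the single candidate 6 ⇒ r4c3=6.
Step 9. [r5c5∈{3,6}] r5c5 is the only open cell in box 5 admitting 6, so r5c5=6.
Step 10. [r6c8∈{4,6,9}] r6c8 is the only open cell in col 8 admitting 9. So r6c8=9.
Step 11. [r1c1∈{9}] only 9 remains possible at r1c1, so r1c1=9.
Step 12. [r5c1∈{7}] r5c1 is down to just 7. So r5c1=7.
Step 13. [r1c4∈{4,6}] r1c4 is the only open cell in col 4 admitting 6, so r1c4=6.
Step 14. [r1c9∈{4}] only 4 remains possible at r1c9. So r1c9=4.
Step 15. [r6c7∈{3,4,6}] 4 has one home in row 6: r6c7, so r6c7=4.
Step 16. [r8c7∈{6}] r8c7 has the single candidate 6 ⇒ r8c7=6.
Step 17. [r8c2∈{7}] r8c2 is down to just 7, so r8c2=7.
Step 18. [r3c9∈{6,7}] in col 9, 7 fits only at r3c9, so r3c9=7.
Step 19. [r7c5∈{5}] r7c5's peers cover all but 5 ⇒ r7c5=5.
Step 20. [r9c2∈{2}] r9c2's peers cover all but 2, so r9c2=2.
Step 21. [r9c4∈{3,7}] 3 has one home in row 9: r9c4 ⇒ r9c4=3.
Step 22. [r9c8∈{4,7}] across row 9, 7 lands solely at r9c8 ⇒ r9c8=7.
Step 23. [r4c5∈{4}] r4c5 has the single candidate 4 ⇒ r4c5=4.
Step 24. [r3c8∈{6}] r3c8 has the single candidate 6 ⇒ r3c8=6.
Step 25. [r2c5∈{3}] r2c5 has the single candidate 3 ⇒ r2c5=3.
Step 26. [r3c7∈{8}] r3c7 is down to just 8 ⇒ r3c7=8.
Step 27. [r1c2∈{1}] only 1 remains possible at r1c2 ⇒ r1c2=1.
Step 28. [r6c3∈{8}] r6c3 has the single candidate 8 ⇒ r6c3=8.
Step 29. [r5c2∈{9}] r5c2 has the single candidate 9, so r5c2=9.
Step 30. [r2c4∈{4}] r2c4 is down to just 4, so r2c4=4.
Step 31. [r4c6∈{9}] only 9 remains possible at r4c6, so r4c6=9.
Step 32. [r7c4∈{7}] nothing but 7 survives at r7c4, so r7c4=7.
Step 33. [r2c9∈{5}] nothing but 5 survives at r2c9 ⇒ r2c9=5.
Step 34. [r6c9∈{6}] nothing but 6 survives at r6c9 ⇒ r6c9=6.
Step 35. [r1c5∈{8}] only 8 remains possible at r1c5 ⇒ r1c5=8.
Step 36. [r6c6∈{3}] nothing but 3 survives at r6c6, so r6c6=3.
Step 37. [r5c9∈{1}] r5c9 has the single candidate 1, so r5c9=1.
Step 38. [r7c2∈{6}] r7c2 has the single candidate 6 ⇒ r7c2=6.
Step 39. [r9c1∈{4}] r9c1 is down to just 4. So r9c1=4.
Step 40. [r8c8∈{4}] r8c8's peers cover all but 4 ⇒ r8c8=4.
Step 41. [r5c7∈{3}] nothing but 3 survives at r5c7 ⇒ r5c7=3.
Step 42. [r7c8∈{2}] r7c8 is down to just 2. So r7c8=2.
Step 43. [r4c4∈{5}] r4c4 has the single candidate 5 ⇒ r4c4=5.

Answer: 9 1 7 6 8 5 2 3 4 / 6 8 2 4 3 7 9 1 5 / 3 4 5 9 1 2 8 6 7 / 1 3 6 5 4 9 7 8 2 / 7 9 4 2 6 8 3 5 1 / 2 5 8 1 7 3 4 9 6 / 8 6 9 7 5 4 1 2 3 / 5 7 3 8 2 1 6 4 9 / 4 2 1 3 9 6 5 7 8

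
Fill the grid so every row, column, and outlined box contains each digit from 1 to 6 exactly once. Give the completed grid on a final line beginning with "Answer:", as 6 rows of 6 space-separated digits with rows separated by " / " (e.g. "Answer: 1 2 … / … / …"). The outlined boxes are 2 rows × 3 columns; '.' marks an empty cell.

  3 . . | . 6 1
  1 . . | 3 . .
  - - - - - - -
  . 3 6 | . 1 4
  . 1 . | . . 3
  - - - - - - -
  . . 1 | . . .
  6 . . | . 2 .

Step 1. [r6c6∈{5}] r6c6's peers cover all but 5. So r6c6=5.
Step 2. [r6c2∈{4}] only 4 remains possible at r6c2. So r6c2=4.
Step 3. [r4c5∈{5}] r4c5 is down to just 5, so r4c5=5.
Step 4. [r1c4∈{2,4,5}] in col 4, 5 fits only at r1c4 ⇒ r1c4=5.
Step 5. [r1c2∈{2}] only 2 remains possible at r1c2, so r1c2=2.
Step 6. [r4c3∈{2,4}] 2 has one home in col 3: r4c3, so r4c3=2.
Step 7. [r5c4∈{4,6}] 4 has one home in col 4: r5c4. So r5c4=4.
Step 8. [r5c2∈{5}] only 5 remains possible at r5c2, so r5c2=5.
Step 9. [r1c3∈{4}] only 4 remains possible at r1c3 ⇒ r1c3=4.
Step 10. [r3c4∈{2}] nothing but 2 survives at r3c4 ⇒ r3c4=2.
Step 11. [r6c4∈{1}] r6c4 is down to just 1 ⇒ r6c4=1.
Step 12. [r5c6∈{6}] r5c6's peers cover all but 6 ⇒ r5c6=6.
Step 13. [r3c1∈{5}] r3c1's peers cover all but 5. So r3c1=5.
Step 14. [r4c1∈{4}] r4c1 is down to just 4 ⇒ r4c1=4.
Step 15. [r2c3∈{5}] only 5 remains possible at r2c3. So r2c3=5.
Step 16. [r2c5∈{4}] only 4 remains possible at r2c5 ⇒ r2c5=4.
Step 17. [r5c1∈{2}] r5c1 is down to just 2. So r5c1=2.
Step 18. [r2c2∈{6}] nothing but 6 survives at r2c2 ⇒ r2c2=6.
Step 19. [r5c5∈{3}] only 3 remains possible at r5c5. So r5c5=3.
Step 20. [r2c6∈{2}] r2c6's peers cover all but 2, so r2c6=2.
Step 21. [r6c3∈{3}] nothing but 3 survives at r6c3, so r6c3=3.
Step 22. [r4c4∈{6}] only 6 remains possible at r4c4. So r4c4=6.

Answer: 3 2 4 5 6 1 / 1 6 5 3 4 2 / 5 3 6 2 1 4 / 4 1 2 6 5 3 / 2 5 1 4 3 6 / 6 4 3 1 2 5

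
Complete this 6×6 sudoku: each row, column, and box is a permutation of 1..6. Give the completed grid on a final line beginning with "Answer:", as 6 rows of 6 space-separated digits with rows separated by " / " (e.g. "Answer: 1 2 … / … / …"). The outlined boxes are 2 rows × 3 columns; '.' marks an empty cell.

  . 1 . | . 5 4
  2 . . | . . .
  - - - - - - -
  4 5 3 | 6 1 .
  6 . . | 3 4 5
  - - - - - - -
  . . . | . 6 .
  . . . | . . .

Step 1. [r6c5∈{2,3}] across col 5, 2 lands solely at r6c5, so r6c5=2.
Step 2. [r2c6∈{1,3,6}] across col 6, 6 lands solely at r2c6 ⇒ r2c6=6.
Step 3. [r1c1∈{3}] nothing but 3 survives at r1c1, so r1c1=3.
Step 4. [r6c2∈{3,4,6}] 6 has one home in col 2: r6c2 ⇒ r6c2=6.
Step 5. [r4c3∈{1,2}] row 4 places 1 nowhere but r4c3, so r4c3=1.
Step 6. [r5c3∈{2,4,5}] 2 has one home in col 3: r5c3 ⇒ r5c3=2.
Step 7. [r5c2∈{3,4}] across col 2, 3 lands solely at r5c2, so r5c2=3.
Step 8. [r5c6∈{1}] r5c6 is down to just 1, so r5c6=1.
Step 9. [r5c1∈{5}] r5c1 has the single candidate 5 ⇒ r5c1=5.
Step 10. [r6c3∈{4}] r6c3's peers cover all but 4 ⇒ r6c3=4.
Step 11. [r5c4∈{4}] r5c4 has the single candidate 4. So r5c4=4.
Step 12. [r6c6∈{3}] r6c6's peers cover all but 3 ⇒ r6c6=3.
Step 13. [r4c2∈{2}] only 2 remains possible at r4c2. So r4c2=2.
Step 14. [r6c4∈{5}] only 5 remains possible at r6c4. So r6c4=5.
Step 15. [r6c1∈{1}] only 1 remains possible at r6c1. So r6c1=1.
Step 16. [r2c2∈{4}] nothing but 4 survives at r2c2 ⇒ r2c2=4.
Step 17. [r2c4∈{1}] r2c4's peers cover all but 1, so r2c4=1.
Step 18. [r1c3∈{6}] r1c3's peers cover all but 6, so r1c3=6.
Step 19. [r3c6∈{2}] r3c6 is down to just 2, so r3c6=2.
Step 20. [r2c3∈{5}] r2c3 is down to just 5 ⇒ r2c3=5.
Step 21. [r1c4∈{2}] r1c4's peers cover all but 2 ⇒ r1c4=2.
Step 22. [r2c5∈{3}] r2c5's peers cover all but 3, so r2c5=3.

Answer: 3 1 6 2 5 4 / 2 4 5 1 3 6 / 4 5 3 6 1 2 / 6 2 1 3 4 5 / 5 3 2 4 6 1 / 1 6 4 5 2 3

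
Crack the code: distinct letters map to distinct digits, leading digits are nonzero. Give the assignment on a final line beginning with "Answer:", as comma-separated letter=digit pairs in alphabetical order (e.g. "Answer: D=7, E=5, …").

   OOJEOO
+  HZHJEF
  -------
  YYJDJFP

Step 1. [col 1: O + F ≡ P (mod 10)] several values work for P in column 1 (O + F ≡ P (mod 10), carry-in 0); try P=3, so P=3.
Step 2. [col 1: O + F ≡ P (mod 10)] several values work for O in column 1 (O + F ≡ P (mod 10), carry-in 0); try O=6 ⇒ O=6.
Step 3. [Y] adding two 6-digit numbers gives at most 6+1 digits, and here it does — Y is that final carry and must be 1 ⇒ Y=1.
Step 4. [col 1: O + F ≡ P (mod 10)] column 1 reads O+F+carry(0)=P with O=6, P=3; with digits 1,3,6 already taken and all letters distinct, the only value for F is 7, so F=7.
Step 5. [col 2: O + E ≡ F (mod 10)] from column 2 (O=6, F=7, carry-in 1, digits 1,3,6,7 already taken and all letters distinct): E must equal 0 ⇒ E=0.
Step 6. [col 3: E + J ≡ J (mod 10)] no forcing yet in column 3 (carry-in 0); J=9 is free and consistent — try it. So J=9.
Step 7. [col 4: J + H ≡ D (mod 10)] column 4: given J=9, carry-in 0, and digits 0,1,3,6,7,9 already taken and all letters distinct, J+H≡D (mod 10) forces D=4 ⇒ D=4.
Step 8. [col 4: J + H ≡ D (mod 10)] column 4: given J=9, D=4, carry-in 0, and digits 0,1,3,4,6,7,9 already taken and all letters distinct, J+H≡D (mod 10) forces H=5, so H=5.
Step 9. [col 5: O + Z ≡ J (mod 10)] in column 5 we have O+Z≡J with carry-in 1; given O=6, J=9 and digits 0,1,3,4,5,6,7,9 already taken and all letters distinct, that pins Z to 2 ⇒ Z=2.

Answer: D=4, E=0, F=7, H=5, J=9, O=6, P=3, Y=1, Z=2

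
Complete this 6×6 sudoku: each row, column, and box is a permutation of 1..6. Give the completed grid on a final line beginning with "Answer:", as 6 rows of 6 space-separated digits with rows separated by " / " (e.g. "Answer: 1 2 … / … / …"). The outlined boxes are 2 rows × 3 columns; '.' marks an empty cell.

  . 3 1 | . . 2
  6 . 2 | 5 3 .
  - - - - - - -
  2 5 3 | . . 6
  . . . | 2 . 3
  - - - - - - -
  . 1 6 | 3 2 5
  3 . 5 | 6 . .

Step 1. [r1c4∈{4}] r1c4's peers cover all but 4, so r1c4=4.
Step 2. [r3c5∈{1,4}] r3c5 is the only open cell in row 3 admitting 4 ⇒ r3c5=4.
Step 3. [r6c6∈{1,4}] 4 has one home in col 6: r6c6, so r6c6=4.
Step 4. [r4c1∈{1,4}] r4c1 is the only open cell in col 1 admitting 1. So r4c1=1.
Step 5. [r2c2∈{4}] r2c2's peers cover all but 4. So r2c2=4.
Step 6. [r4c2∈{6}] r4c2 is down to just 6. So r4c2=6.
Step 7. [r2c6∈{1}] nothing but 1 survives at r2c6, so r2c6=1.
Step 8. [r3c4∈{1}] only 1 remains possible at r3c4. So r3c4=1.
Step 9. [r6c2∈{2}] only 2 remains possible at r6c2. So r6c2=2.
Step 10. [r1c5∈{6}] only 6 remains possible at r1c5, so r1c5=6.
Step 11. [r1c1∈{5}] r1c1 is down to just 5. So r1c1=5.
Step 12. [r6c5∈{1}] r6c5's peers cover all but 1. So r6c5=1.
Step 13. [r5c1∈{4}] nothing but 4 survives at r5c1 ⇒ r5c1=4.
Step 14. [r4c3∈{4}] r4c3's peers cover all but 4. So r4c3=4.
Step 15. [r4c5∈{5}] r4c5 has the single candidate 5 ⇒ r4c5=5.

Answer: 5 3 1 4 6 2 / 6 4 2 5 3 1 / 2 5 3 1 4 6 / 1 6 4 2 5 3 / 4 1 6 3 2 5 / 3 2 5 6 1 4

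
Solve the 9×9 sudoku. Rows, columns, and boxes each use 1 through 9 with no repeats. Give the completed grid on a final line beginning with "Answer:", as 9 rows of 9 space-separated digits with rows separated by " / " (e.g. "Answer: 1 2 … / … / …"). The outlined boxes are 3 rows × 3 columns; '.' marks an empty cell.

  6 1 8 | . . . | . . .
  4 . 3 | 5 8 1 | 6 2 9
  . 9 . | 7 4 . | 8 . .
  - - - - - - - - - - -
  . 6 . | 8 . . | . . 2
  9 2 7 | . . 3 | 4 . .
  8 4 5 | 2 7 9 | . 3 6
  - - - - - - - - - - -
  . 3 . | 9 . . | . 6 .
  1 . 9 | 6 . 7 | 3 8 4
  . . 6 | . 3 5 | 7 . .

Step 1. [r9c9∈{1}] r9c9 is down to just 1, so r9c9=1.
Step 2. [r1c7∈{5}] r1c7 is down to just 5. So r1c7=5.
Step 3. [r4c8∈{1,5,7,9}] in row 4, 7 fits only at r4c8 ⇒ r4c8=7.
Step 4. [r7c7∈{2}] only 2 remains possible at r7c7 ⇒ r7c7=2.
Step 5. [r5c8∈{1,5}] across col 8, 5 lands solely at r5c8 ⇒ r5c8=5.
Step 6. [r1c6∈{2}] r1c6 is down to just 2. So r1c6=2.
Step 7. [r4c3∈{1}] only 1 remains possible at r4c3 ⇒ r4c3=1.
Step 8. [r3c1∈{2,5}] row 3 places 5 nowhere but r3c1, so r3c1=5.
Step 9. [r7c5∈{1}] only 1 remains possible at r7c5, so r7c5=1.
Step 10. [r4c6∈{4}] r4c6's peers cover all but 4. So r4c6=4.
Step 11. [r1c9∈{3,7}] in row 1, 7 fits only at r1c9 ⇒ r1c9=7.
Step 12. [r7c6∈{8}] r7c6's peers cover all but 8 ⇒ r7c6=8.
Step 13. [r4c7∈{9}] r4c7 is down to just 9. So r4c7=9.
Step 14. [r7c9∈{5}] r7c9 has the single candidate 5 ⇒ r7c9=5.
Step 15. [r3c9∈{3}] r3c9 has the single candidate 3 ⇒ r3c9=3.
Step 16. [r8c2∈{5}] nothing but 5 survives at r8c2. So r8c2=5.
Step 17. [r9c1∈{2}] r9c1 has the single candidate 2, so r9c1=2.
Step 18. [r1c4∈{3}] r1c4's peers cover all but 3. So r1c4=3.
Step 19. [r6c7∈{1}] r6c7 has the single candidate 1, so r6c7=1.
Step 20. [r2c2∈{7}] r2c2 has the single candidate 7. So r2c2=7.
Step 21. [r7c3∈{4}] r7c3 has the single candidate 4 ⇒ r7c3=4.
Step 22. [r1c5∈{9}] r1c5 is down to just 9, so r1c5=9.
Step 23. [r8c5∈{2}] r8c5 is down to just 2. So r8c5=2.
Step 24. [r3c3∈{2}] r3c3 has the single candidate 2. So r3c3=2.
Step 25. [r9c4∈{4}] r9c4 is down to just 4, so r9c4=4.
Step 26. [r5c5∈{6}] r5c5's peers cover all but 6. So r5c5=6.
Step 27. [r4c1∈{3}] nothing but 3 survives at r4c1, so r4c1=3.
Step 28. [r7c1∈{7}] nothing but 7 survives at r7c1, so r7c1=7.
Step 29. [r5c4∈{1}] r5c4's peers cover all but 1, so r5c4=1.
Step 30. [r3c6∈{6}] r3c6 is down to just 6 ⇒ r3c6=6.
Step 31. [r4c5∈{5}] only 5 remains possible at r4c5. So r4c5=5.
Step 32. [r1c8∈{4}] r1c8 is down to just 4 ⇒ r1c8=4.
Step 33. [r9c8∈{9}] nothing but 9 survives at r9c8 ⇒ r9c8=9.
Step 34. [r3c8∈{1}] r3c8's peers cover all but 1 ⇒ r3c8=1.
Step 35. [r9c2∈{8}] nothing but 8 survives at r9c2. So r9c2=8.
Step 36. [r5c9∈{8}] nothing but 8 survives at r5c9 ⇒ r5c9=8.

Answer: 6 1 8 3 9 2 5 4 7 / 4 7 3 5 8 1 6 2 9 / 5 9 2 7 4 6 8 1 3 / 3 6 1 8 5 4 9 7 2 / 9 2 7 1 6 3 4 5 8 / 8 4 5 2 7 9 1 3 6 / 7 3 4 9 1 8 2 6 5 / 1 5 9 6 2 7 3 8 4 / 2 8 6 4 3 5 7 9 1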